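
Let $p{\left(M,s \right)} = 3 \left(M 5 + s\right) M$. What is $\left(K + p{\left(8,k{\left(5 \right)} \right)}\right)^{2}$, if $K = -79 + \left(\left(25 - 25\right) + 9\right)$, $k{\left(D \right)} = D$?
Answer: $1020100$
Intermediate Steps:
$p{\left(M,s \right)} = M \left(3 s + 15 M\right)$ ($p{\left(M,s \right)} = 3 \left(5 M + s\right) M = 3 \left(s + 5 M\right) M = \left(3 s + 15 M\right) M = M \left(3 s + 15 M\right)$)
$K = -70$ ($K = -79 + \left(0 + 9\right) = -79 + 9 = -70$)
$\left(K + p{\left(8,k{\left(5 \right)} \right)}\right)^{2} = \left(-70 + 3 \cdot 8 \left(5 + 5 \cdot 8\right)\right)^{2} = \left(-70 + 3 \cdot 8 \left(5 + 40\right)\right)^{2} = \left(-70 + 3 \cdot 8 \cdot 45\right)^{2} = \left(-70 + 1080\right)^{2} = 1010^{2} = 1020100$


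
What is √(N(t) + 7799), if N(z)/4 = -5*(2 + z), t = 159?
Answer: √4579 ≈ 67.668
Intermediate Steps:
N(z) = -40 - 20*z (N(z) = 4*(-5*(2 + z)) = 4*(-10 - 5*z) = -40 - 20*z)
√(N(t) + 7799) = √((-40 - 20*159) + 7799) = √((-40 - 3180) + 7799) = √(-3220 + 7799) = √4579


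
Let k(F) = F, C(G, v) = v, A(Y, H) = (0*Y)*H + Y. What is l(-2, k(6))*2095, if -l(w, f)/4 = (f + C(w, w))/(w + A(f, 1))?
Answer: -8380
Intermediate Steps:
A(Y, H) = Y (A(Y, H) = 0*H + Y = 0 + Y = Y)
l(w, f) = -4 (l(w, f) = -4*(f + w)/(w + f) = -4*(f + w)/(f + w) = -4*1 = -4)
l(-2, k(6))*2095 = -4*2095 = -8380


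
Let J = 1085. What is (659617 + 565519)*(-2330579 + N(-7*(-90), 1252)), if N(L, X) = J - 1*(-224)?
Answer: -2853672530720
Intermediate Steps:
N(L, X) = 1309 (N(L, X) = 1085 - 1*(-224) = 1085 + 224 = 1309)
(659617 + 565519)*(-2330579 + N(-7*(-90), 1252)) = (659617 + 565519)*(-2330579 + 1309) = 1225136*(-2329270) = -2853672530720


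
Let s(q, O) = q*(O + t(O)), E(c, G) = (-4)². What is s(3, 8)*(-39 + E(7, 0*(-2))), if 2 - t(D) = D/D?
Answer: -621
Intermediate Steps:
t(D) = 1 (t(D) = 2 - D/D = 2 - 1*1 = 2 - 1 = 1)
E(c, G) = 16
s(q, O) = q*(1 + O) (s(q, O) = q*(O + 1) = q*(1 + O))
s(3, 8)*(-39 + E(7, 0*(-2))) = (3*(1 + 8))*(-39 + 16) = (3*9)*(-23) = 27*(-23) = -621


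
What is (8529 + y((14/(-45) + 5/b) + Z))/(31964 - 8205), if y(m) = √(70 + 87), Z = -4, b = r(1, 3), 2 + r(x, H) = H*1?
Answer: 8529/23759 + √157/23759 ≈ 0.35951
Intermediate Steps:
r(x, H) = -2 + H (r(x, H) = -2 + H*1 = -2 + H)
b = 1 (b = -2 + 3 = 1)
y(m) = √157
(8529 + y((14/(-45) + 5/b) + Z))/(31964 - 8205) = (8529 + √157)/(31964 - 8205) = (8529 + √157)/23759 = (8529 + √157)*(1/23759) = 8529/23759 + √157/23759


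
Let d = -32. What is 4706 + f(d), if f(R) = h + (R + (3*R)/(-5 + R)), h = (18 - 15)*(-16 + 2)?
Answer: 171480/37 ≈ 4634.6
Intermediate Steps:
h = -42 (h = 3*(-14) = -42)
f(R) = -42 + R + 3*R/(-5 + R) (f(R) = -42 + (R + (3*R)/(-5 + R)) = -42 + (R + 3*R/(-5 + R)) = -42 + R + 3*R/(-5 + R))
4706 + f(d) = 4706 + (210 + (-32)² - 44*(-32))/(-5 - 32) = 4706 + (210 + 1024 + 1408)/(-37) = 4706 - 1/37*2642 = 4706 - 2642/37 = 171480/37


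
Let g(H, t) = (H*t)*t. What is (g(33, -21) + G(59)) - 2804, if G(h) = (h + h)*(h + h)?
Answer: 25673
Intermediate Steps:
g(H, t) = H*t**2
G(h) = 4*h**2 (G(h) = (2*h)*(2*h) = 4*h**2)
(g(33, -21) + G(59)) - 2804 = (33*(-21)**2 + 4*59**2) - 2804 = (33*441 + 4*3481) - 2804 = (14553 + 13924) - 2804 = 28477 - 2804 = 25673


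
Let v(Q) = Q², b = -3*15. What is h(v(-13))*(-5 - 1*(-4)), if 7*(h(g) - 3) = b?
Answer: 24/7 ≈ 3.4286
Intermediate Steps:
b = -45
h(g) = -24/7 (h(g) = 3 + (⅐)*(-45) = 3 - 45/7 = -24/7)
h(v(-13))*(-5 - 1*(-4)) = -24*(-5 - 1*(-4))/7 = -24*(-5 + 4)/7 = -24/7*(-1) = 24/7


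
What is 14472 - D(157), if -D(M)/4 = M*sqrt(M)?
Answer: 14472 + 628*sqrt(157) ≈ 22341.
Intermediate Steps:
D(M) = -4*M**(3/2) (D(M) = -4*M*sqrt(M) = -4*M**(3/2))
14472 - D(157) = 14472 - (-4)*157**(3/2) = 14472 - (-4)*157*sqrt(157) = 14472 - (-628)*sqrt(157) = 14472 + 628*sqrt(157)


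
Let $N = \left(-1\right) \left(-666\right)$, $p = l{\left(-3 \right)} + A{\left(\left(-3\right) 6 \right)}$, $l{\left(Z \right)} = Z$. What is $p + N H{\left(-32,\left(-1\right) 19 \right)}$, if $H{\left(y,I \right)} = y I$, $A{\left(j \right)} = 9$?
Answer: $404934$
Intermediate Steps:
$p = 6$ ($p = -3 + 9 = 6$)
$H{\left(y,I \right)} = I y$
$N = 666$
$p + N H{\left(-32,\left(-1\right) 19 \right)} = 6 + 666 \left(-1\right) 19 \left(-32\right) = 6 + 666 \left(\left(-19\right) \left(-32\right)\right) = 6 + 666 \cdot 608 = 6 + 404928 = 404934$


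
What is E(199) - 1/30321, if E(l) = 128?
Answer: 3881087/30321 ≈ 128.00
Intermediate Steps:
E(199) - 1/30321 = 128 - 1/30321 = 3881087/30321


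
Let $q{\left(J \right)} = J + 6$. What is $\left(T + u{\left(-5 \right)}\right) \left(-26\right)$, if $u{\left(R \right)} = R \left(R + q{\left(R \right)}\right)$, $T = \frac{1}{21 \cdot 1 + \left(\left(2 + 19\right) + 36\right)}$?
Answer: $- \frac{1561}{3} \approx -520.33$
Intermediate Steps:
$q{\left(J \right)} = 6 + J$
$T = \frac{1}{78}$ ($T = \frac{1}{21 + \left(21 + 36\right)} = \frac{1}{21 + 57} = \frac{1}{78} \approx 0.012821$)
$u{\left(R \right)} = R \left(6 + 2 R\right)$ ($u{\left(R \right)} = R \left(R + \left(6 + R\right)\right) = R \left(6 + 2 R\right)$)
$\left(T + u{\left(-5 \right)}\right) \left(-26\right) = \left(\frac{1}{78} + 2 \left(-5\right) \left(3 - 5\right)\right) \left(-26\right) = \left(\frac{1}{78} + 2 \left(-5\right) \left(-2\right)\right) \left(-26\right) = \left(\frac{1}{78} + 20\right) \left(-26\right) = \frac{1561}{78} \left(-26\right) = - \frac{1561}{3}$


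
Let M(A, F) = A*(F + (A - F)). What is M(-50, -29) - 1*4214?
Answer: -1714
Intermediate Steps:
M(A, F) = A**2 (M(A, F) = A*A = A**2)
M(-50, -29) - 1*4214 = (-50)**2 - 1*4214 = 2500 - 4214 = -1714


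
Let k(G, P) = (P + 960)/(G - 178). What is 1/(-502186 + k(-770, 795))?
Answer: -316/158691361 ≈ -1.9913e-6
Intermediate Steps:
k(G, P) = (960 + P)/(-178 + G)
1/(-502186 + k(-770, 795)) = 1/(-502186 + (960 + 795)/(-178 - 770)) = 1/(-502186 + 1755/(-948)) = 1/(-502186 - 1/948*1755) = 1/(-502186 - 585/316) = 1/(-158691361/316) = -316/158691361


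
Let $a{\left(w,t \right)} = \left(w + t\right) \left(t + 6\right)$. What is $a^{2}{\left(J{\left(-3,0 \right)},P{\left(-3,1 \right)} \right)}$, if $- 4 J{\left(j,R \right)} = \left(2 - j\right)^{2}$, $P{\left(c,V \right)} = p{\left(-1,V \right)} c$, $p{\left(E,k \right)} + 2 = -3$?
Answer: $\frac{540225}{16} \approx 33764.0$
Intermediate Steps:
$p{\left(E,k \right)} = -5$ ($p{\left(E,k \right)} = -2 - 3 = -5$)
$P{\left(c,V \right)} = - 5 c$
$J{\left(j,R \right)} = - \frac{\left(2 - j\right)^{2}}{4}$
$a{\left(w,t \right)} = \left(6 + t\right) \left(t + w\right)$ ($a{\left(w,t \right)} = \left(t + w\right) \left(6 + t\right) = \left(6 + t\right) \left(t + w\right)$)
$a^{2}{\left(J{\left(-3,0 \right)},P{\left(-3,1 \right)} \right)} = \left(\left(\left(-5\right) \left(-3\right)\right)^{2} + 6 \left(\left(-5\right) \left(-3\right)\right) + 6 \left(- \frac{\left(-2 - 3\right)^{2}}{4}\right) + \left(-5\right) \left(-3\right) \left(- \frac{\left(-2 - 3\right)^{2}}{4}\right)\right)^{2} = \left(15^{2} + 6 \cdot 15 + 6 \left(- \frac{\left(-5\right)^{2}}{4}\right) + 15 \left(- \frac{\left(-5\right)^{2}}{4}\right)\right)^{2} = \left(225 + 90 + 6 \left(\left(- \frac{1}{4}\right) 25\right) + 15 \left(\left(- \frac{1}{4}\right) 25\right)\right)^{2} = \left(225 + 90 + 6 \left(- \frac{25}{4}\right) + 15 \left(- \frac{25}{4}\right)\right)^{2} = \left(225 + 90 - \frac{75}{2} - \frac{375}{4}\right)^{2} = \left(\frac{735}{4}\right)^{2} = \frac{540225}{16}$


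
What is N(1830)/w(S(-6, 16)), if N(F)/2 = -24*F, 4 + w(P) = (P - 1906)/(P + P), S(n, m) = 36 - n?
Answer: 184464/55 ≈ 3353.9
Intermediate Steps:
w(P) = -4 + (-1906 + P)/(2*P) (w(P) = -4 + (P - 1906)/(P + P) = -4 + (-1906 + P)/((2*P)) = -4 + (-1906 + P)*(1/(2*P)) = -4 + (-1906 + P)/(2*P))
N(F) = -48*F (N(F) = 2*(-24*F) = -48*F)
N(1830)/w(S(-6, 16)) = (-48*1830)/(-7/2 - 953/(36 - 1*(-6))) = -87840/(-7/2 - 953/(36 + 6)) = -87840/(-7/2 - 953/42) = -87840/(-550/21) = -87840*(-21/550) = 184464/55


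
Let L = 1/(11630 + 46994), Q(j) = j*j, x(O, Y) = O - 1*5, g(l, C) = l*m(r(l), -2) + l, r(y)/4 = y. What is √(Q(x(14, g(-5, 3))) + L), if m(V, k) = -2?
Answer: √1087416805/3664 ≈ 9.0000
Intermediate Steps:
r(y) = 4*y
g(l, C) = -l (g(l, C) = l*(-2) + l = -2*l + l = -l)
x(O, Y) = -5 + O (x(O, Y) = O - 5 = -5 + O)
Q(j) = j²
L = 1/58624 ≈ 1.7058e-5
√(Q(x(14, g(-5, 3))) + L) = √((-5 + 14)² + 1/58624) = √(9² + 1/58624) = √(81 + 1/58624) = √(4748545/58624) = √1087416805/3664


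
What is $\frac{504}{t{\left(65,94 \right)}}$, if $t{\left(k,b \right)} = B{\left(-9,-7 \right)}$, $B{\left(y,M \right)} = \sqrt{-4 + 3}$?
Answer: $- 504 i \approx - 504.0 i$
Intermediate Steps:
$B{\left(y,M \right)} = i$ ($B{\left(y,M \right)} = \sqrt{-1} = i$)
$t{\left(k,b \right)} = i$
$\frac{504}{t{\left(65,94 \right)}} = \frac{504}{i} = 504 \left(- i\right) = - 504 i$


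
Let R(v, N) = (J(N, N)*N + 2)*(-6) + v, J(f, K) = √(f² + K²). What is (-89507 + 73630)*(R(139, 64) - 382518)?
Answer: 6071221907 + 390193152*√2 ≈ 6.6230e+9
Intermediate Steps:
J(f, K) = √(K² + f²)
R(v, N) = -12 + v - 6*N*√2*√(N²) (R(v, N) = (√(N² + N²)*N + 2)*(-6) + v = (√(2*N²)*N + 2)*(-6) + v = ((√2*√(N²))*N + 2)*(-6) + v = (N*√2*√(N²) + 2)*(-6) + v = (2 + N*√2*√(N²))*(-6) + v = (-12 - 6*N*√2*√(N²)) + v = -12 + v - 6*N*√2*√(N²))
(-89507 + 73630)*(R(139, 64) - 382518) = (-89507 + 73630)*((-12 + 139 - 6*64*√2*√(64²)) - 382518) = -15877*((-12 + 139 - 6*64*√2*√4096) - 382518) = -15877*((-12 + 139 - 6*64*√2*64) - 382518) = -15877*((-12 + 139 - 24576*√2) - 382518) = -15877*((127 - 24576*√2) - 382518) = -15877*(-382391 - 24576*√2) = 6071221907 + 390193152*√2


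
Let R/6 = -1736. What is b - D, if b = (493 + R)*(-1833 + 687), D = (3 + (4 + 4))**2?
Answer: 11371637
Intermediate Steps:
R = -10416 (R = 6*(-1736) = -10416)
D = 121 (D = (3 + 8)**2 = 11**2 = 121)
b = 11371758 (b = (493 - 10416)*(-1833 + 687) = -9923*(-1146) = 11371758)
b - D = 11371758 - 1*121 = 11371758 - 121 = 11371637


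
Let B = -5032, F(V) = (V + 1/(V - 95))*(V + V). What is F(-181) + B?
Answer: 8347801/138 ≈ 60491.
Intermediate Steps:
F(V) = 2*V*(V + 1/(-95 + V)) (F(V) = (V + 1/(-95 + V))*(2*V) = 2*V*(V + 1/(-95 + V)))
F(-181) + B = 2*(-181)*(1 + (-181)**2 - 95*(-181))/(-95 - 181) - 5032 = 2*(-181)*(1 + 32761 + 17195)/(-276) - 5032 = 2*(-181)*(-1/276)*49957 - 5032 = 9042217/138 - 5032 = 8347801/138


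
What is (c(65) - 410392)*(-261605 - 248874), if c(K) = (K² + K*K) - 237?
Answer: 205303933741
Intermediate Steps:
c(K) = -237 + 2*K² (c(K) = (K² + K²) - 237 = 2*K² - 237 = -237 + 2*K²)
(c(65) - 410392)*(-261605 - 248874) = ((-237 + 2*65²) - 410392)*(-261605 - 248874) = ((-237 + 2*4225) - 410392)*(-510479) = ((-237 + 8450) - 410392)*(-510479) = (8213 - 410392)*(-510479) = -402179*(-510479) = 205303933741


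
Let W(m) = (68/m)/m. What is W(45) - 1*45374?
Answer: -91882282/2025 ≈ -45374.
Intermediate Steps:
W(m) = 68/m²
W(45) - 1*45374 = 68/45² - 1*45374 = 68*(1/2025) - 45374 = 68/2025 - 45374 = -91882282/2025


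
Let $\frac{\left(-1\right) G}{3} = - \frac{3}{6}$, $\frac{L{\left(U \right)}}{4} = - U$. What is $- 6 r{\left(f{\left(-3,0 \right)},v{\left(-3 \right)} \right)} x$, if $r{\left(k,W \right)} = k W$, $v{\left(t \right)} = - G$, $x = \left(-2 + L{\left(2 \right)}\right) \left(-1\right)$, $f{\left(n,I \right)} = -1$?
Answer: $-90$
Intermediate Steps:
$L{\left(U \right)} = - 4 U$ ($L{\left(U \right)} = 4 \left(- U\right) = - 4 U$)
$x = 10$ ($x = \left(-2 - 8\right) \left(-1\right) = \left(-10\right) \left(-1\right) = 10$)
$G = \frac{3}{2}$ ($G = - 3 \left(- \frac{3}{6}\right) = - 3 \left(\left(-3\right) \frac{1}{6}\right) = \left(-3\right) \left(- \frac{1}{2}\right) = \frac{3}{2} \approx 1.5$)
$v{\left(t \right)} = - \frac{3}{2}$ ($v{\left(t \right)} = \left(-1\right) \frac{3}{2} = - \frac{3}{2}$)
$r{\left(k,W \right)} = W k$
$- 6 r{\left(f{\left(-3,0 \right)},v{\left(-3 \right)} \right)} x = - 6 \left(\left(- \frac{3}{2}\right) \left(-1\right)\right) 10 = \left(-6\right) \frac{3}{2} \cdot 10 = \left(-9\right) 10 = -90$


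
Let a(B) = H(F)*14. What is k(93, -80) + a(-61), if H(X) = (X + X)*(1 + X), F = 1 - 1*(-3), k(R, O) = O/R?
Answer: 52000/93 ≈ 559.14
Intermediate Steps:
F = 4 (F = 1 + 3 = 4)
H(X) = 2*X*(1 + X) (H(X) = (2*X)*(1 + X) = 2*X*(1 + X))
a(B) = 560 (a(B) = (2*4*(1 + 4))*14 = (2*4*5)*14 = 40*14 = 560)
k(93, -80) + a(-61) = -80/93 + 560 = 52000/93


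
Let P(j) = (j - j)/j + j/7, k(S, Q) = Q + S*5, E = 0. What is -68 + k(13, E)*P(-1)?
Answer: -541/7 ≈ -77.286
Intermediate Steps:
k(S, Q) = Q + 5*S
P(j) = j/7 (P(j) = 0/j + j*(⅐) = 0 + j/7 = j/7)
-68 + k(13, E)*P(-1) = -68 + (0 + 5*13)*((⅐)*(-1)) = -68 + (0 + 65)*(-⅐) = -68 + 65*(-⅐) = -68 - 65/7 = -541/7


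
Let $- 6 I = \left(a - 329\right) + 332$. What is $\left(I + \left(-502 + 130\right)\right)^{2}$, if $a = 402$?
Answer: $\frac{772641}{4} \approx 1.9316 \cdot 10^{5}$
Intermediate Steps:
$I = - \frac{135}{2}$ ($I = - \frac{\left(402 - 329\right) + 332}{6} = - \frac{73 + 332}{6} = \left(- \frac{1}{6}\right) 405 = - \frac{135}{2} \approx -67.5$)
$\left(I + \left(-502 + 130\right)\right)^{2} = \left(- \frac{135}{2} + \left(-502 + 130\right)\right)^{2} = \left(- \frac{135}{2} - 372\right)^{2} = \left(- \frac{879}{2}\right)^{2} = \frac{772641}{4}$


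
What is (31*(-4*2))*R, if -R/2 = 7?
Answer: 3472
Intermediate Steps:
R = -14 (R = -2*7 = -14)
(31*(-4*2))*R = (31*(-4*2))*(-14) = (31*(-8))*(-14) = -248*(-14) = 3472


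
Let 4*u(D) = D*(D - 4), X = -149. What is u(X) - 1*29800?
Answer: -96403/4 ≈ -24101.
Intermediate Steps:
u(D) = D*(-4 + D)/4 (u(D) = (D*(D - 4))/4 = (D*(-4 + D))/4 = D*(-4 + D)/4)
u(X) - 1*29800 = (¼)*(-149)*(-4 - 149) - 1*29800 = (¼)*(-149)*(-153) - 29800 = 22797/4 - 29800 = -96403/4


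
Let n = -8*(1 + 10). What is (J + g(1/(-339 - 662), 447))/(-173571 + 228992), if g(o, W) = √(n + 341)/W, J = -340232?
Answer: -340232/55421 + √253/24773187 ≈ -6.1390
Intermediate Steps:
n = -88 (n = -8*11 = -88)
g(o, W) = √253/W (g(o, W) = √(-88 + 341)/W = √253/W)
(J + g(1/(-339 - 662), 447))/(-173571 + 228992) = (-340232 + √253/447)/(-173571 + 228992) = (-340232 + √253*(1/447))/55421 = (-340232 + √253/447)*(1/55421) = -340232/55421 + √253/24773187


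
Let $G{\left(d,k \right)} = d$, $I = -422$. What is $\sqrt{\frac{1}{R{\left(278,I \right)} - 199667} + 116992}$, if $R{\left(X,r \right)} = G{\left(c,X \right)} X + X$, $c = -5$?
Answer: $\frac{\sqrt{4716205702541493}}{200779} \approx 342.04$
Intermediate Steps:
$R{\left(X,r \right)} = - 4 X$ ($R{\left(X,r \right)} = - 5 X + X = - 4 X$)
$\sqrt{\frac{1}{R{\left(278,I \right)} - 199667} + 116992} = \sqrt{\frac{1}{\left(-4\right) 278 - 199667} + 116992} = \sqrt{\frac{1}{-1112 - 199667} + 116992} = \sqrt{\frac{1}{-200779} + 116992} = \sqrt{- \frac{1}{200779} + 116992} = \sqrt{\frac{23489536767}{200779}} = \frac{\sqrt{4716205702541493}}{200779}$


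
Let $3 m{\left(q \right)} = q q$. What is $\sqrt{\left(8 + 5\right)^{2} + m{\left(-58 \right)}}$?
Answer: $\frac{7 \sqrt{237}}{3} \approx 35.921$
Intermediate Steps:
$m{\left(q \right)} = \frac{q^{2}}{3}$ ($m{\left(q \right)} = \frac{q q}{3} = \frac{q^{2}}{3}$)
$\sqrt{\left(8 + 5\right)^{2} + m{\left(-58 \right)}} = \sqrt{\left(8 + 5\right)^{2} + \frac{\left(-58\right)^{2}}{3}} = \sqrt{13^{2} + \frac{1}{3} \cdot 3364} = \sqrt{169 + \frac{3364}{3}} = \sqrt{\frac{3871}{3}} = \frac{7 \sqrt{237}}{3}$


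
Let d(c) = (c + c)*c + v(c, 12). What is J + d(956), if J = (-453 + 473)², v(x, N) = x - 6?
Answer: 1829222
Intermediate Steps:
v(x, N) = -6 + x
d(c) = -6 + c + 2*c² (d(c) = (c + c)*c + (-6 + c) = (2*c)*c + (-6 + c) = 2*c² + (-6 + c) = -6 + c + 2*c²)
J = 400 (J = 20² = 400)
J + d(956) = 400 + (-6 + 956 + 2*956²) = 400 + (-6 + 956 + 2*913936) = 400 + (-6 + 956 + 1827872) = 400 + 1828822 = 1829222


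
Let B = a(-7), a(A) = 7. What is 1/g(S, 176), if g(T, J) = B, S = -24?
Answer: ⅐ ≈ 0.14286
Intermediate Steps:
B = 7
g(T, J) = 7
1/g(S, 176) = 1/7 = ⅐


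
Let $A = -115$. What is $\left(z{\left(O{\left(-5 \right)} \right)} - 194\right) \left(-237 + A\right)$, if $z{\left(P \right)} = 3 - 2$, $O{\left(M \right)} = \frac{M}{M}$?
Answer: $67936$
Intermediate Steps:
$O{\left(M \right)} = 1$
$z{\left(P \right)} = 1$ ($z{\left(P \right)} = 3 - 2 = 1$)
$\left(z{\left(O{\left(-5 \right)} \right)} - 194\right) \left(-237 + A\right) = \left(1 - 194\right) \left(-237 - 115\right) = \left(-193\right) \left(-352\right) = 67936$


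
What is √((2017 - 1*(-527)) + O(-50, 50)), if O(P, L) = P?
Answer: √2494 ≈ 49.940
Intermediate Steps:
√((2017 - 1*(-527)) + O(-50, 50)) = √((2017 - 1*(-527)) - 50) = √((2017 + 527) - 50) = √(2544 - 50) = √2494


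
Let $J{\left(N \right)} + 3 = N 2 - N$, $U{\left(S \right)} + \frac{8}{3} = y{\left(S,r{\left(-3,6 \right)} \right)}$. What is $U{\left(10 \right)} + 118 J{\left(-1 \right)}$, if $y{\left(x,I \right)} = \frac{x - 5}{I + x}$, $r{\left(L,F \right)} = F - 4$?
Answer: $- \frac{1897}{4} \approx -474.25$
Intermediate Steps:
$r{\left(L,F \right)} = -4 + F$
$y{\left(x,I \right)} = \frac{-5 + x}{I + x}$
$U{\left(S \right)} = - \frac{8}{3} + \frac{-5 + S}{2 + S}$ ($U{\left(S \right)} = - \frac{8}{3} + \frac{-5 + S}{\left(-4 + 6\right) + S} = - \frac{8}{3} + \frac{-5 + S}{2 + S}$)
$J{\left(N \right)} = -3 + N$ ($J{\left(N \right)} = -3 - \left(N - N 2\right) = -3 + \left(2 N - N\right) = -3 + N$)
$U{\left(10 \right)} + 118 J{\left(-1 \right)} = \frac{-31 - 50}{3 \left(2 + 10\right)} + 118 \left(-3 - 1\right) = \frac{-31 - 50}{3 \cdot 12} + 118 \left(-4\right) = \frac{1}{3} \cdot \frac{1}{12} \left(-81\right) - 472 = - \frac{9}{4} - 472 = - \frac{1897}{4}$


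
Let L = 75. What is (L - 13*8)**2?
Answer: 841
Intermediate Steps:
(L - 13*8)**2 = (75 - 13*8)**2 = (75 - 104)**2 = (-29)**2 = 841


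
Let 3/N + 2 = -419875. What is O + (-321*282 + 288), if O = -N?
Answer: -12629060405/139959 ≈ -90234.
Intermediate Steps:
N = -1/139959 (N = 3/(-2 - 419875) = 3/(-419877) = 3*(-1/419877) = -1/139959 ≈ -7.1449e-6)
O = 1/139959 (O = -1*(-1/139959) = 1/139959 ≈ 7.1449e-6)
O + (-321*282 + 288) = 1/139959 + (-321*282 + 288) = 1/139959 + (-90522 + 288) = 1/139959 - 90234 = -12629060405/139959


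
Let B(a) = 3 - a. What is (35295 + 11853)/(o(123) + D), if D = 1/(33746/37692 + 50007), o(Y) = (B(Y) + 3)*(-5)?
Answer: 14811525262220/183777521307 ≈ 80.595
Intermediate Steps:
o(Y) = -30 + 5*Y (o(Y) = ((3 - Y) + 3)*(-5) = (6 - Y)*(-5) = -30 + 5*Y)
D = 18846/942448795 (D = 1/(33746*(1/37692) + 50007) = 1/(16873/18846 + 50007) = 1/(942448795/18846) = 18846/942448795 ≈ 1.9997e-5)
(35295 + 11853)/(o(123) + D) = (35295 + 11853)/((-30 + 5*123) + 18846/942448795) = 47148/((-30 + 615) + 18846/942448795) = 47148/(585 + 18846/942448795) = 47148/(551332563921/942448795) = 47148*(942448795/551332563921) = 14811525262220/183777521307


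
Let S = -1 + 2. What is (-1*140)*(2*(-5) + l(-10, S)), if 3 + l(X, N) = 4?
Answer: 1260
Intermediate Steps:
S = 1
l(X, N) = 1 (l(X, N) = -3 + 4 = 1)
(-1*140)*(2*(-5) + l(-10, S)) = (-1*140)*(2*(-5) + 1) = -140*(-10 + 1) = -140*(-9) = 1260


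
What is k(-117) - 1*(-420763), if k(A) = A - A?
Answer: 420763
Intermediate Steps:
k(A) = 0
k(-117) - 1*(-420763) = 0 - 1*(-420763) = 0 + 420763 = 420763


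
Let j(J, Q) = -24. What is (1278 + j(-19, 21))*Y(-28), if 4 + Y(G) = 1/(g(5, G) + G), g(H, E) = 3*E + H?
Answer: -537966/107 ≈ -5027.7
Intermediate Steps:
g(H, E) = H + 3*E
Y(G) = -4 + 1/(5 + 4*G) (Y(G) = -4 + 1/((5 + 3*G) + G) = -4 + 1/(5 + 4*G))
(1278 + j(-19, 21))*Y(-28) = (1278 - 24)*((-19 - 16*(-28))/(5 + 4*(-28))) = 1254*((-19 + 448)/(5 - 112)) = 1254*(429/(-107)) = 1254*(-1/107*429) = 1254*(-429/107) = -537966/107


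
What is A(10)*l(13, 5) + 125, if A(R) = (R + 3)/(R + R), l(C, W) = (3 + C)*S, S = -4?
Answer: 417/5 ≈ 83.400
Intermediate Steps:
l(C, W) = -12 - 4*C (l(C, W) = (3 + C)*(-4) = -12 - 4*C)
A(R) = (3 + R)/(2*R) (A(R) = (3 + R)/((2*R)) = (3 + R)*(1/(2*R)) = (3 + R)/(2*R))
A(10)*l(13, 5) + 125 = ((1/2)*(3 + 10)/10)*(-12 - 4*13) + 125 = ((1/2)*(1/10)*13)*(-12 - 52) + 125 = (13/20)*(-64) + 125 = -208/5 + 125 = 417/5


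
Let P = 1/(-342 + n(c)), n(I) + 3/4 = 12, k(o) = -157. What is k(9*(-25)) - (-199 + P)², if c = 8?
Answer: -69591686614/1750329 ≈ -39759.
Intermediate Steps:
n(I) = 45/4 (n(I) = -¾ + 12 = 45/4)
P = -4/1323 (P = 1/(-342 + 45/4) = 1/(-1323/4) = -4/1323 ≈ -0.0030234)
k(9*(-25)) - (-199 + P)² = -157 - (-199 - 4/1323)² = -157 - (-263281/1323)² = -157 - 1*69316884961/1750329 = -157 - 69316884961/1750329 = -69591686614/1750329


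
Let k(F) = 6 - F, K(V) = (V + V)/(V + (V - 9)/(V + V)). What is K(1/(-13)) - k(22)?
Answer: 6127/383 ≈ 15.997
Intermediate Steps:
K(V) = 2*V/(V + (-9 + V)/(2*V)) (K(V) = (2*V)/(V + (-9 + V)/((2*V))) = (2*V)/(V + (-9 + V)*(1/(2*V))) = (2*V)/(V + (-9 + V)/(2*V)) = 2*V/(V + (-9 + V)/(2*V)))
K(1/(-13)) - k(22) = 4*(1/(-13))²/(-9 + 1/(-13) + 2*(1/(-13))²) - (6 - 1*22) = 4*(-1/13)²/(-9 - 1/13 + 2*(-1/13)²) - (6 - 22) = 4*(1/169)/(-9 - 1/13 + 2*(1/169)) - 1*(-16) = 4*(1/169)/(-9 - 1/13 + 2/169) + 16 = 4*(1/169)/(-1532/169) + 16 = 4*(1/169)*(-169/1532) + 16 = -1/383 + 16 = 6127/383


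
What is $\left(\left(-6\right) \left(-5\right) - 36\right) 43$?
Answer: $-258$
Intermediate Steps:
$\left(\left(-6\right) \left(-5\right) - 36\right) 43 = \left(30 - 36\right) 43 = \left(-6\right) 43 = -258$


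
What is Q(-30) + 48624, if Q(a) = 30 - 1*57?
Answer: 48597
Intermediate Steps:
Q(a) = -27 (Q(a) = 30 - 57 = -27)
Q(-30) + 48624 = -27 + 48624 = 48597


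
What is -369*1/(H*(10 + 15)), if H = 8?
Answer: -369/200 ≈ -1.8450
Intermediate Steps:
-369*1/(H*(10 + 15)) = -369*1/(8*(10 + 15)) = -369/(8*25) = -369/200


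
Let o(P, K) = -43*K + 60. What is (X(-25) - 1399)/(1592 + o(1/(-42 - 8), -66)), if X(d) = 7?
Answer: -696/2245 ≈ -0.31002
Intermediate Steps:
o(P, K) = 60 - 43*K
(X(-25) - 1399)/(1592 + o(1/(-42 - 8), -66)) = (7 - 1399)/(1592 + (60 - 43*(-66))) = -1392/(1592 + (60 + 2838)) = -1392/(1592 + 2898) = -1392/4490 = -1392*1/4490 = -696/2245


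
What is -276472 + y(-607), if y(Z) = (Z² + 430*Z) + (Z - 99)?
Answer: -169739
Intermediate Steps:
y(Z) = -99 + Z² + 431*Z (y(Z) = (Z² + 430*Z) + (-99 + Z) = -99 + Z² + 431*Z)
-276472 + y(-607) = -276472 + (-99 + (-607)² + 431*(-607)) = -276472 + (-99 + 368449 - 261617) = -276472 + 106733 = -169739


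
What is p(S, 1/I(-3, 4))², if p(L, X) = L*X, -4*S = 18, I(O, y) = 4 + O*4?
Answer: 81/256 ≈ 0.31641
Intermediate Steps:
I(O, y) = 4 + 4*O
S = -9/2 (S = -¼*18 = -9/2 ≈ -4.5000)
p(S, 1/I(-3, 4))² = (-9/(2*(4 + 4*(-3))))² = (-9/(2*(4 - 12)))² = (-9/2/(-8))² = (-9/2*(-⅛))² = (9/16)² = 81/256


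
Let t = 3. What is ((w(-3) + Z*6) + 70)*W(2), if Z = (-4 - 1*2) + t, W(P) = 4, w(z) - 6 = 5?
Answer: 252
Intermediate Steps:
w(z) = 11 (w(z) = 6 + 5 = 11)
Z = -3 (Z = (-4 - 1*2) + 3 = (-4 - 2) + 3 = -6 + 3 = -3)
((w(-3) + Z*6) + 70)*W(2) = ((11 - 3*6) + 70)*4 = ((11 - 18) + 70)*4 = (-7 + 70)*4 = 63*4 = 252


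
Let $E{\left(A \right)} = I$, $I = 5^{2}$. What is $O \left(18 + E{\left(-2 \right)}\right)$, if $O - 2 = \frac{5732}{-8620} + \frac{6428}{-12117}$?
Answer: $\frac{903355567}{26112135} \approx 34.595$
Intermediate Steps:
$I = 25$
$E{\left(A \right)} = 25$
$O = \frac{21008269}{26112135}$ ($O = 2 + \left(\frac{5732}{-8620} + \frac{6428}{-12117}\right) = 2 + \left(5732 \left(- \frac{1}{8620}\right) + 6428 \left(- \frac{1}{12117}\right)\right) = 2 - \frac{31216001}{26112135} = \frac{21008269}{26112135} \approx 0.80454$)
$O \left(18 + E{\left(-2 \right)}\right) = \frac{21008269 \left(18 + 25\right)}{26112135} = \frac{21008269}{26112135} \cdot 43 = \frac{903355567}{26112135}$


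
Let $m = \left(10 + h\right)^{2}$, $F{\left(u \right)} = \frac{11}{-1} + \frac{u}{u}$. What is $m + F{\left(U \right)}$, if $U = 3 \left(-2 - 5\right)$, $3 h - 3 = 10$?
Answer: $\frac{1759}{9} \approx 195.44$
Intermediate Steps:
$h = \frac{13}{3}$ ($h = 1 + \frac{1}{3} \cdot 10 = 1 + \frac{10}{3} = \frac{13}{3} \approx 4.3333$)
$U = -21$ ($U = 3 \left(-7\right) = -21$)
$F{\left(u \right)} = -10$ ($F{\left(u \right)} = 11 \left(-1\right) + 1 = -11 + 1 = -10$)
$m = \frac{1849}{9}$ ($m = \left(10 + \frac{13}{3}\right)^{2} = \left(\frac{43}{3}\right)^{2} = \frac{1849}{9} \approx 205.44$)
$m + F{\left(U \right)} = \frac{1849}{9} - 10 = \frac{1759}{9}$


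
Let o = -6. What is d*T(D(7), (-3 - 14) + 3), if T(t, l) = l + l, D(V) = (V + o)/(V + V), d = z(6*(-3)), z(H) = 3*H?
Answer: 1512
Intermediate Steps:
d = -54 (d = 3*(6*(-3)) = 3*(-18) = -54)
D(V) = (-6 + V)/(2*V) (D(V) = (V - 6)/(V + V) = (-6 + V)/((2*V)) = (-6 + V)*(1/(2*V)) = (-6 + V)/(2*V))
T(t, l) = 2*l
d*T(D(7), (-3 - 14) + 3) = -108*((-3 - 14) + 3) = -108*(-17 + 3) = -108*(-14) = -54*(-28) = 1512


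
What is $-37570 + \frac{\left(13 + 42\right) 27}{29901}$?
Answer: $- \frac{374459695}{9967} \approx -37570.0$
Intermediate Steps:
$-37570 + \frac{\left(13 + 42\right) 27}{29901} = -37570 + 55 \cdot 27 \cdot \frac{1}{29901} = -37570 + 1485 \cdot \frac{1}{29901} = -37570 + \frac{495}{9967} = - \frac{374459695}{9967}$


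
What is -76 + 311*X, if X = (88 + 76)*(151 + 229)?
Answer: 19381444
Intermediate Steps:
X = 62320 (X = 164*380 = 62320)
-76 + 311*X = -76 + 311*62320 = -76 + 19381520 = 19381444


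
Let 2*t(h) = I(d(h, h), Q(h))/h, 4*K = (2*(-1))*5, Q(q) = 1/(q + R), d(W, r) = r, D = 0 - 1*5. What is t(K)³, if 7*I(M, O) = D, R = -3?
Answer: 1/343 ≈ 0.0029155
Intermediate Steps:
D = -5 (D = 0 - 5 = -5)
Q(q) = 1/(-3 + q) (Q(q) = 1/(q - 3) = 1/(-3 + q))
K = -5/2 (K = ((2*(-1))*5)/4 = (-2*5)/4 = (¼)*(-10) = -5/2 ≈ -2.5000)
I(M, O) = -5/7 (I(M, O) = (⅐)*(-5) = -5/7)
t(h) = -5/(14*h) (t(h) = (-5/(7*h))/2 = -5/(14*h))
t(K)³ = (-5/(14*(-5/2)))³ = (-5/14*(-⅖))³ = (⅐)³ = 1/343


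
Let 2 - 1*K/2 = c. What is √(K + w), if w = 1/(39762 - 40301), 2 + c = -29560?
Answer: √350569901/77 ≈ 243.16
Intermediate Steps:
c = -29562 (c = -2 - 29560 = -29562)
K = 59128 (K = 4 - 2*(-29562) = 4 + 59124 = 59128)
w = -1/539 (w = 1/(-539) = -1/539 ≈ -0.0018553)
√(K + w) = √(59128 - 1/539) = √(31869991/539) = √350569901/77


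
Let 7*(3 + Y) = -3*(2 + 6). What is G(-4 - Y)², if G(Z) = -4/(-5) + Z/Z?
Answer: 81/25 ≈ 3.2400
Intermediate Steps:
Y = -45/7 (Y = -3 + (-3*(2 + 6))/7 = -3 + (-3*8)/7 = -3 + (⅐)*(-24) = -3 - 24/7 = -45/7 ≈ -6.4286)
G(Z) = 9/5 (G(Z) = -4*(-⅕) + 1 = ⅘ + 1 = 9/5)
G(-4 - Y)² = (9/5)² = 81/25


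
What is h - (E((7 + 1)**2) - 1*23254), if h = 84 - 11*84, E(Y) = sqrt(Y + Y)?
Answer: 22414 - 8*sqrt(2) ≈ 22403.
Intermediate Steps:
E(Y) = sqrt(2)*sqrt(Y) (E(Y) = sqrt(2*Y) = sqrt(2)*sqrt(Y))
h = -840 (h = 84 - 924 = -840)
h - (E((7 + 1)**2) - 1*23254) = -840 - (sqrt(2)*sqrt((7 + 1)**2) - 1*23254) = -840 - (sqrt(2)*sqrt(8**2) - 23254) = -840 - (sqrt(2)*sqrt(64) - 23254) = -840 - (sqrt(2)*8 - 23254) = -840 - (8*sqrt(2) - 23254) = -840 - (-23254 + 8*sqrt(2)) = -840 + (23254 - 8*sqrt(2)) = 22414 - 8*sqrt(2)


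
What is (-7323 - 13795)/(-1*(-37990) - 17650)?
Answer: -10559/10170 ≈ -1.0382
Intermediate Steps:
(-7323 - 13795)/(-1*(-37990) - 17650) = -21118/(37990 - 17650) = -21118/20340 = -21118*1/20340 = -10559/10170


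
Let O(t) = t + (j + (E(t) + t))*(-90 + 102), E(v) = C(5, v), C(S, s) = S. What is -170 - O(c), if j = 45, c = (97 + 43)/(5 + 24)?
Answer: -24150/29 ≈ -832.76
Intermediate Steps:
c = 140/29 ≈ 4.8276
E(v) = 5
O(t) = 600 + 13*t (O(t) = t + (45 + (5 + t))*(-90 + 102) = t + (50 + t)*12 = t + (600 + 12*t) = 600 + 13*t)
-170 - O(c) = -170 - (600 + 13*(140/29)) = -170 - (600 + 1820/29) = -170 - 1*19220/29 = -170 - 19220/29 = -24150/29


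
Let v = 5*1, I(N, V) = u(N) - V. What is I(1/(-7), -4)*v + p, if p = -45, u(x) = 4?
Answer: -5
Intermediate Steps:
I(N, V) = 4 - V
v = 5
I(1/(-7), -4)*v + p = (4 - 1*(-4))*5 - 45 = (4 + 4)*5 - 45 = 8*5 - 45 = 40 - 45 = -5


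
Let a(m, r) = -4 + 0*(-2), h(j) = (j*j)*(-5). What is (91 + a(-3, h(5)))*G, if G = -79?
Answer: -6873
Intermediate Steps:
h(j) = -5*j² (h(j) = j²*(-5) = -5*j²)
a(m, r) = -4 (a(m, r) = -4 + 0 = -4)
(91 + a(-3, h(5)))*G = (91 - 4)*(-79) = 87*(-79) = -6873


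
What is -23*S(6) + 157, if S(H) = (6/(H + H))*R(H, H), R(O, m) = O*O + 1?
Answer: -537/2 ≈ -268.50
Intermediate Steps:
R(O, m) = 1 + O² (R(O, m) = O² + 1 = 1 + O²)
S(H) = 3*(1 + H²)/H (S(H) = (6/(H + H))*(1 + H²) = (6/((2*H)))*(1 + H²) = (6*(1/(2*H)))*(1 + H²) = (3/H)*(1 + H²) = 3*(1 + H²)/H)
-23*S(6) + 157 = -23*(3*6 + 3/6) + 157 = -23*(18 + 3*(⅙)) + 157 = -23*(18 + ½) + 157 = -23*37/2 + 157 = -851/2 + 157 = -537/2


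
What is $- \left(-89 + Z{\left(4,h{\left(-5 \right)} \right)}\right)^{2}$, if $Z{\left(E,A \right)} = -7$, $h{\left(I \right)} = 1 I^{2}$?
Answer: $-9216$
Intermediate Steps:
$h{\left(I \right)} = I^{2}$
$- \left(-89 + Z{\left(4,h{\left(-5 \right)} \right)}\right)^{2} = - \left(-89 - 7\right)^{2} = - \left(-96\right)^{2} = \left(-1\right) 9216 = -9216$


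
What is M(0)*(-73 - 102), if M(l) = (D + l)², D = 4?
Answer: -2800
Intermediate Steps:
M(l) = (4 + l)²
M(0)*(-73 - 102) = (4 + 0)²*(-73 - 102) = 4²*(-175) = 16*(-175) = -2800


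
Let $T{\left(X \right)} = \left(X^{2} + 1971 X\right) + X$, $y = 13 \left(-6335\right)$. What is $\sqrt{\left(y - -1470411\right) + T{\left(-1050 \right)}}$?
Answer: $2 \sqrt{104989} \approx 648.04$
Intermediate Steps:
$y = -82355$
$T{\left(X \right)} = X^{2} + 1972 X$
$\sqrt{\left(y - -1470411\right) + T{\left(-1050 \right)}} = \sqrt{\left(-82355 - -1470411\right) - 1050 \left(1972 - 1050\right)} = \sqrt{\left(-82355 + 1470411\right) - 968100} = \sqrt{1388056 - 968100} = \sqrt{419956} = 2 \sqrt{104989}$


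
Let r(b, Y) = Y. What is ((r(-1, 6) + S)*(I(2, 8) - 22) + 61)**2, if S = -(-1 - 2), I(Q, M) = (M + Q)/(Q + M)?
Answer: 16384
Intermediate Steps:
I(Q, M) = 1 (I(Q, M) = (M + Q)/(M + Q) = 1)
S = 3 (S = -1*(-3) = 3)
((r(-1, 6) + S)*(I(2, 8) - 22) + 61)**2 = ((6 + 3)*(1 - 22) + 61)**2 = (9*(-21) + 61)**2 = (-189 + 61)**2 = (-128)**2 = 16384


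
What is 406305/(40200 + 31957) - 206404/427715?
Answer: 158889249647/30862631255 ≈ 5.1483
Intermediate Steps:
406305/(40200 + 31957) - 206404/427715 = 406305/72157 - 206404*1/427715 = 406305*(1/72157) - 206404/427715 = 406305/72157 - 206404/427715 = 158889249647/30862631255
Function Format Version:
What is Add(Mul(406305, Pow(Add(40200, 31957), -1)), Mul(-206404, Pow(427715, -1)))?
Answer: Rational(158889249647, 30862631255) ≈ 5.1483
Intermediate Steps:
Add(Mul(406305, Pow(Add(40200, 31957), -1)), Mul(-206404, Pow(427715, -1))) = Add(Mul(406305, Pow(72157, -1)), Mul(-206404, Rational(1, 427715))) = Add(Mul(406305, Rational(1, 72157)), Rational(-206404, 427715)) = Add(Rational(406305, 72157), Rational(-206404, 427715)) = Rational(158889249647, 30862631255)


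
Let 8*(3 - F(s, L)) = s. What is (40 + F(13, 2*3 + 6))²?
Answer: 109561/64 ≈ 1711.9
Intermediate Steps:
F(s, L) = 3 - s/8
(40 + F(13, 2*3 + 6))² = (40 + (3 - ⅛*13))² = (40 + (3 - 13/8))² = (40 + 11/8)² = (331/8)² = 109561/64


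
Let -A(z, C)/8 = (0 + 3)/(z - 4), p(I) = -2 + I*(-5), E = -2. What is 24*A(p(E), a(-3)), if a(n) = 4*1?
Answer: -144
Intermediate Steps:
a(n) = 4
p(I) = -2 - 5*I
A(z, C) = -24/(-4 + z) (A(z, C) = -8*(0 + 3)/(z - 4) = -24/(-4 + z))
24*A(p(E), a(-3)) = 24*(-24/(-4 + (-2 - 5*(-2)))) = 24*(-24/(-4 + (-2 + 10))) = 24*(-24/(-4 + 8)) = 24*(-24/4) = 24*(-24*¼) = 24*(-6) = -144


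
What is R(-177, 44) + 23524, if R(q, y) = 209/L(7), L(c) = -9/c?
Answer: 210253/9 ≈ 23361.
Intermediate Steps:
R(q, y) = -1463/9 (R(q, y) = 209/((-9/7)) = 209/((-9*1/7)) = 209/(-9/7) = 209*(-7/9) = -1463/9)
R(-177, 44) + 23524 = -1463/9 + 23524 = 210253/9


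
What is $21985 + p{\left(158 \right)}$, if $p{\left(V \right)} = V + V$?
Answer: $22301$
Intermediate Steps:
$p{\left(V \right)} = 2 V$
$21985 + p{\left(158 \right)} = 21985 + 2 \cdot 158 = 21985 + 316 = 22301$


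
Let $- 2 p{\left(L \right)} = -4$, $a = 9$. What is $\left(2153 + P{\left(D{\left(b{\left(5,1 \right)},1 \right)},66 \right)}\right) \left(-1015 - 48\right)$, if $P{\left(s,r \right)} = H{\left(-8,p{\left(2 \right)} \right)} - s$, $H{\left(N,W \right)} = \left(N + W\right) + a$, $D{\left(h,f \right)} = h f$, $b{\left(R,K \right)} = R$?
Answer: $-2286513$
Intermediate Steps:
$p{\left(L \right)} = 2$ ($p{\left(L \right)} = \left(- \frac{1}{2}\right) \left(-4\right) = 2$)
$D{\left(h,f \right)} = f h$
$H{\left(N,W \right)} = 9 + N + W$ ($H{\left(N,W \right)} = \left(N + W\right) + 9 = 9 + N + W$)
$P{\left(s,r \right)} = 3 - s$ ($P{\left(s,r \right)} = \left(9 - 8 + 2\right) - s = 3 - s$)
$\left(2153 + P{\left(D{\left(b{\left(5,1 \right)},1 \right)},66 \right)}\right) \left(-1015 - 48\right) = \left(2153 + \left(3 - 1 \cdot 5\right)\right) \left(-1015 - 48\right) = \left(2153 + \left(3 - 5\right)\right) \left(-1063\right) = \left(2153 - 2\right) \left(-1063\right) = 2151 \left(-1063\right) = -2286513$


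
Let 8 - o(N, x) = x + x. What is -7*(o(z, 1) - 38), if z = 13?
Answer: 224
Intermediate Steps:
o(N, x) = 8 - 2*x (o(N, x) = 8 - (x + x) = 8 - 2*x)
-7*(o(z, 1) - 38) = -7*((8 - 2*1) - 38) = -7*((8 - 2) - 38) = -7*(6 - 38) = -7*(-32) = 224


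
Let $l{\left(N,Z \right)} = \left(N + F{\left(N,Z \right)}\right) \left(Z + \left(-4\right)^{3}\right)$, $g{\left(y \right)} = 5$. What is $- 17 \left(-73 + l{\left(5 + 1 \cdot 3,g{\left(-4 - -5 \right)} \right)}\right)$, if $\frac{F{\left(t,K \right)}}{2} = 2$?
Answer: $13277$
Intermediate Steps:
$F{\left(t,K \right)} = 4$ ($F{\left(t,K \right)} = 2 \cdot 2 = 4$)
$l{\left(N,Z \right)} = \left(-64 + Z\right) \left(4 + N\right)$ ($l{\left(N,Z \right)} = \left(N + 4\right) \left(Z + \left(-4\right)^{3}\right) = \left(4 + N\right) \left(Z - 64\right) = \left(4 + N\right) \left(-64 + Z\right) = \left(-64 + Z\right) \left(4 + N\right)$)
$- 17 \left(-73 + l{\left(5 + 1 \cdot 3,g{\left(-4 - -5 \right)} \right)}\right) = - 17 \left(-73 + \left(-256 - 64 \left(5 + 1 \cdot 3\right) + 4 \cdot 5 + \left(5 + 1 \cdot 3\right) 5\right)\right) = - 17 \left(-73 + \left(-256 - 64 \left(5 + 3\right) + 20 + \left(5 + 3\right) 5\right)\right) = - 17 \left(-73 + \left(-256 - 512 + 20 + 8 \cdot 5\right)\right) = - 17 \left(-73 + \left(-256 - 512 + 20 + 40\right)\right) = - 17 \left(-73 - 708\right) = \left(-17\right) \left(-781\right) = 13277$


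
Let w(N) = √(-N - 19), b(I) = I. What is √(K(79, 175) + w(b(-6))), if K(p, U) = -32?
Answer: √(-32 + I*√13) ≈ 0.31819 + 5.6658*I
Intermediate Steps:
w(N) = √(-19 - N)
√(K(79, 175) + w(b(-6))) = √(-32 + √(-19 - 1*(-6))) = √(-32 + √(-19 + 6)) = √(-32 + √(-13)) = √(-32 + I*√13)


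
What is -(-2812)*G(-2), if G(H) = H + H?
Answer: -11248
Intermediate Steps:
G(H) = 2*H
-(-2812)*G(-2) = -(-2812)*2*(-2) = -(-2812)*(-4) = -703*16 = -11248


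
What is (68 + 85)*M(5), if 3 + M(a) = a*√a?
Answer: -459 + 765*√5 ≈ 1251.6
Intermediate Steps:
M(a) = -3 + a^(3/2) (M(a) = -3 + a*√a = -3 + a^(3/2))
(68 + 85)*M(5) = (68 + 85)*(-3 + 5^(3/2)) = 153*(-3 + 5*√5) = -459 + 765*√5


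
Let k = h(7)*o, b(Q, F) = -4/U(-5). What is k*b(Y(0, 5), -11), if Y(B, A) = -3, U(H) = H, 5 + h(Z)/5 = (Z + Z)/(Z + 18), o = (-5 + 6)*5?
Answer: -444/5 ≈ -88.800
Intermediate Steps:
o = 5 (o = 1*5 = 5)
h(Z) = -25 + 10*Z/(18 + Z) (h(Z) = -25 + 5*((Z + Z)/(Z + 18)) = -25 + 5*((2*Z)/(18 + Z)) = -25 + 5*(2*Z/(18 + Z)) = -25 + 10*Z/(18 + Z))
b(Q, F) = ⅘ (b(Q, F) = -4/(-5) = -4*(-⅕) = ⅘)
k = -111 (k = (15*(-30 - 1*7)/(18 + 7))*5 = (15*(-30 - 7)/25)*5 = (15*(1/25)*(-37))*5 = -111/5*5 = -111)
k*b(Y(0, 5), -11) = -111*⅘ = -444/5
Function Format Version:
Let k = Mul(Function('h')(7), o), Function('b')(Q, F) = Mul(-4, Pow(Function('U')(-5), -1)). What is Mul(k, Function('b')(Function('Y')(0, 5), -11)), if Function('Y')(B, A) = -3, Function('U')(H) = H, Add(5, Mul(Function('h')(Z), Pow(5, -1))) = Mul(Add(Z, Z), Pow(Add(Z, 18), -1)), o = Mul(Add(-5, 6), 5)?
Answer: Rational(-444, 5) ≈ -88.800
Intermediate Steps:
o = 5 (o = Mul(1, 5) = 5)
Function('h')(Z) = Add(-25, Mul(10, Z, Pow(Add(18, Z), -1))) (Function('h')(Z) = Add(-25, Mul(5, Mul(Add(Z, Z), Pow(Add(Z, 18), -1)))) = Add(-25, Mul(5, Mul(Mul(2, Z), Pow(Add(18, Z), -1)))) = Add(-25, Mul(5, Mul(2, Z, Pow(Add(18, Z), -1)))) = Add(-25, Mul(10, Z, Pow(Add(18, Z), -1))))
Function('b')(Q, F) = Rational(4, 5) (Function('b')(Q, F) = Mul(-4, Pow(-5, -1)) = Mul(-4, Rational(-1, 5)) = Rational(4, 5))
k = -111 (k = Mul(Mul(15, Pow(Add(18, 7), -1), Add(-30, Mul(-1, 7))), 5) = Mul(Mul(15, Pow(25, -1), Add(-30, -7)), 5) = Mul(Mul(15, Rational(1, 25), -37), 5) = Mul(Rational(-111, 5), 5) = -111)
Mul(k, Function('b')(Function('Y')(0, 5), -11)) = Mul(-111, Rational(4, 5)) = Rational(-444, 5)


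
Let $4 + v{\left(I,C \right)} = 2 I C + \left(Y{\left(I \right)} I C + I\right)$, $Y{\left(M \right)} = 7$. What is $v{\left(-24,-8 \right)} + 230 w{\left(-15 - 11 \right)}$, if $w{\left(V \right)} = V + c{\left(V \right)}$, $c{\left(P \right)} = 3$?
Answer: $-3590$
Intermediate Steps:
$w{\left(V \right)} = 3 + V$ ($w{\left(V \right)} = V + 3 = 3 + V$)
$v{\left(I,C \right)} = -4 + I + 9 C I$ ($v{\left(I,C \right)} = -4 + \left(2 I C + \left(7 I C + I\right)\right) = -4 + \left(2 C I + \left(7 C I + I\right)\right) = -4 + \left(2 C I + \left(I + 7 C I\right)\right) = -4 + \left(I + 9 C I\right) = -4 + I + 9 C I$)
$v{\left(-24,-8 \right)} + 230 w{\left(-15 - 11 \right)} = \left(-4 - 24 + 9 \left(-8\right) \left(-24\right)\right) + 230 \left(3 - 26\right) = \left(-4 - 24 + 1728\right) + 230 \left(3 - 26\right) = 1700 + 230 \left(3 - 26\right) = 1700 + 230 \left(-23\right) = 1700 - 5290 = -3590$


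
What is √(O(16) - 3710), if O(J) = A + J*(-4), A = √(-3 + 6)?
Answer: √(-3774 + √3) ≈ 61.419*I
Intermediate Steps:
A = √3 ≈ 1.7320
O(J) = √3 - 4*J (O(J) = √3 + J*(-4) = √3 - 4*J)
√(O(16) - 3710) = √((√3 - 4*16) - 3710) = √((√3 - 64) - 3710) = √((-64 + √3) - 3710) = √(-3774 + √3)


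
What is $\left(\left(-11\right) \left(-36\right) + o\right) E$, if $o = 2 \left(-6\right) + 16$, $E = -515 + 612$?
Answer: $38800$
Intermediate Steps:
$E = 97$
$o = 4$ ($o = -12 + 16 = 4$)
$\left(\left(-11\right) \left(-36\right) + o\right) E = \left(\left(-11\right) \left(-36\right) + 4\right) 97 = \left(396 + 4\right) 97 = 400 \cdot 97 = 38800$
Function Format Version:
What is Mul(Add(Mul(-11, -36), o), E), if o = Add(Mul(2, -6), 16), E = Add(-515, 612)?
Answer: 38800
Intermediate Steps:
E = 97
o = 4 (o = Add(-12, 16) = 4)
Mul(Add(Mul(-11, -36), o), E) = Mul(Add(Mul(-11, -36), 4), 97) = Mul(Add(396, 4), 97) = Mul(400, 97) = 38800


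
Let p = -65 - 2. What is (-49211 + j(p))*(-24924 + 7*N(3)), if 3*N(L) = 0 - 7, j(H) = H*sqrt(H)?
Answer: 3682016231/3 + 5013007*I*sqrt(67)/3 ≈ 1.2273e+9 + 1.3678e+7*I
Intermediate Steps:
p = -67
j(H) = H**(3/2)
N(L) = -7/3 (N(L) = (0 - 7)/3 = (1/3)*(-7) = -7/3)
(-49211 + j(p))*(-24924 + 7*N(3)) = (-49211 + (-67)**(3/2))*(-24924 + 7*(-7/3)) = (-49211 - 67*I*sqrt(67))*(-24924 - 49/3) = (-49211 - 67*I*sqrt(67))*(-74821/3) = 3682016231/3 + 5013007*I*sqrt(67)/3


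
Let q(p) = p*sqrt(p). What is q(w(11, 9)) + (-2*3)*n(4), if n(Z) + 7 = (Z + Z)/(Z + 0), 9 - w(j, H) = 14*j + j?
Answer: 30 - 312*I*sqrt(39) ≈ 30.0 - 1948.4*I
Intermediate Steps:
w(j, H) = 9 - 15*j (w(j, H) = 9 - (14*j + j) = 9 - 15*j)
q(p) = p**(3/2)
n(Z) = -5 (n(Z) = -7 + (Z + Z)/(Z + 0) = -7 + (2*Z)/Z = -7 + 2 = -5)
q(w(11, 9)) + (-2*3)*n(4) = (9 - 15*11)**(3/2) - 2*3*(-5) = (9 - 165)**(3/2) - 6*(-5) = (-156)**(3/2) + 30 = -312*I*sqrt(39) + 30 = 30 - 312*I*sqrt(39)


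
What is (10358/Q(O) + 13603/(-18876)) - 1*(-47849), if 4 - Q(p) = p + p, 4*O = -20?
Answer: 6420047651/132132 ≈ 48588.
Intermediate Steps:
O = -5 (O = (1/4)*(-20) = -5)
Q(p) = 4 - 2*p (Q(p) = 4 - (p + p) = 4 - 2*p)
(10358/Q(O) + 13603/(-18876)) - 1*(-47849) = (10358/(4 - 2*(-5)) + 13603/(-18876)) - 1*(-47849) = (10358/(4 + 10) + 13603*(-1/18876)) + 47849 = (10358/14 - 13603/18876) + 47849 = (10358*(1/14) - 13603/18876) + 47849 = (5179/7 - 13603/18876) + 47849 = 97663583/132132 + 47849 = 6420047651/132132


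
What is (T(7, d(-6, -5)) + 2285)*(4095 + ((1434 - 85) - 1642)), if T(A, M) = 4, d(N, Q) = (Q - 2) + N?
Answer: 8702778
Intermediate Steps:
d(N, Q) = -2 + N + Q (d(N, Q) = (-2 + Q) + N = -2 + N + Q)
(T(7, d(-6, -5)) + 2285)*(4095 + ((1434 - 85) - 1642)) = (4 + 2285)*(4095 + ((1434 - 85) - 1642)) = 2289*(4095 + (1349 - 1642)) = 2289*(4095 - 293) = 2289*3802 = 8702778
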